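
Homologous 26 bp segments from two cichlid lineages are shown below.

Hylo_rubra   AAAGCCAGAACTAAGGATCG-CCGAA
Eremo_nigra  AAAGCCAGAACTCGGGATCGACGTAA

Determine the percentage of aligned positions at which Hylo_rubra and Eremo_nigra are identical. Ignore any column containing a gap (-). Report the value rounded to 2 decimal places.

84.00%

Excluding the 1 gap column leaves 25 comparable sites.
Mismatches occur at site 13 (A→C), site 14 (A→G), site 23 (C→G), site 24 (G→T).
21 of the 25 comparable sites match, so the percent identity is 21/25 × 100 = 84.00%.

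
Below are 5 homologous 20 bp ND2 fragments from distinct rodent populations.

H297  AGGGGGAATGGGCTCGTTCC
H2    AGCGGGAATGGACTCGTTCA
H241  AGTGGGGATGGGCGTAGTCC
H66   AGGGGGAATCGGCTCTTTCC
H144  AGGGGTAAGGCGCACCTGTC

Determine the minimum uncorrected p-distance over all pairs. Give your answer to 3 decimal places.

0.100

Pairwise Hamming distances:
  H297 vs H2: 3
  H297 vs H241: 6
  H297 vs H66: 2
  H297 vs H144: 7
  H2 vs H241: 8
  H2 vs H66: 5
  H2 vs H144: 10
  H241 vs H66: 7
  H241 vs H144: 11
  H66 vs H144: 8
The smallest is 2 mismatches, between H297 and H66; p = 2/20 = 0.100.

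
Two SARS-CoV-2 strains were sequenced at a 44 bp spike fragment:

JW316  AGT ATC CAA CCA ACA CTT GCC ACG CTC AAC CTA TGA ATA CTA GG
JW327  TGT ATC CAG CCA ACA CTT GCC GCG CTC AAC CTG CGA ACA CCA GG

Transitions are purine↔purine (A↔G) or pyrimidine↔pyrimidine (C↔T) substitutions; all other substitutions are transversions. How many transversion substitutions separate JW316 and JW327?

1

The sequences differ at positions 1 (A/T, transversion), 9 (A/G, transition), 22 (A/G, transition), 33 (A/G, transition), 34 (T/C, transition), 38 (T/C, transition), 41 (T/C, transition).
Of the 7 differences, 6 transitions and 1 transversion, so the answer is 1.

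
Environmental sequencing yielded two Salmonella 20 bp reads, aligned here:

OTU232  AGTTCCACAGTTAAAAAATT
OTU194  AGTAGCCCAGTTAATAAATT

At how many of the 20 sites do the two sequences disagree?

The sequences differ at positions 4 (T/A), 5 (C/G), 7 (A/C), 15 (A/T).
That gives 4 mismatches out of 20 aligned sites, so the Hamming distance is 4.

4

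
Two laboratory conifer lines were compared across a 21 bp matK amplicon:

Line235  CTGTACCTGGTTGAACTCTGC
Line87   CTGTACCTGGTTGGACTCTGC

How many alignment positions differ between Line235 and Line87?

1

The sequences differ at position 14 (A/G).
That gives 1 mismatch out of 21 aligned sites, so the Hamming distance is 1.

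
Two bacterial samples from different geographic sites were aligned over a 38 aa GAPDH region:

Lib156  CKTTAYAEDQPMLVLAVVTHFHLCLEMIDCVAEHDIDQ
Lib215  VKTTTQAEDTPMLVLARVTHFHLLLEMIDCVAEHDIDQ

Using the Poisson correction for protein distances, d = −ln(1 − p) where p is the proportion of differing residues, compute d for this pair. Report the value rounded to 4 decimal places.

Differing sites — 1:C/V; 5:A/T; 6:Y/Q; 10:Q/T; 17:V/R; 24:C/L.
p = 6/38 = 0.157895.
d = −ln(1 − 0.157895) = −ln(0.842105) = 0.1719.

0.1719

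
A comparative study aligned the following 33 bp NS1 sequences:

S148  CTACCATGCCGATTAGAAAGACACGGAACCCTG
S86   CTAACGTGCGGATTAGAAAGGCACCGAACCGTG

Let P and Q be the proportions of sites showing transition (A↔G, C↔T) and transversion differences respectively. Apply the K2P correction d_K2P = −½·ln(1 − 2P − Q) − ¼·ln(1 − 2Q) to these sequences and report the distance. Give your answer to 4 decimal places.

0.2082

Mismatches occur at site 4 (C/A, transversion), site 6 (A/G, transition), site 10 (C/G, transversion), site 21 (A/G, transition), site 25 (G/C, transversion), site 31 (C/G, transversion).
Of the 6 differences, 2 transitions and 4 transversions over 33 sites: P = 2/33 = 0.060606, Q = 4/33 = 0.121212.
d = −0.5·ln(0.757576) − 0.25·ln(0.757576) = −0.5·(-0.277631) − 0.25·(-0.277631) = 0.2082.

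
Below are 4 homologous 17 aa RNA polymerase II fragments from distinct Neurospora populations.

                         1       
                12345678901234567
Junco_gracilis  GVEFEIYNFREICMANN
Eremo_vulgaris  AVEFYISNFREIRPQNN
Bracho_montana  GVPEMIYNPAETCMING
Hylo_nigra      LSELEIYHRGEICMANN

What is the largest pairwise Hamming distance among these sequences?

Pairwise Hamming distances:
  Junco_gracilis vs Eremo_vulgaris: 6
  Junco_gracilis vs Bracho_montana: 8
  Junco_gracilis vs Hylo_nigra: 6
  Eremo_vulgaris vs Bracho_montana: 12
  Eremo_vulgaris vs Hylo_nigra: 11
  Bracho_montana vs Hylo_nigra: 11
The largest is 12, between Eremo_vulgaris and Bracho_montana.

12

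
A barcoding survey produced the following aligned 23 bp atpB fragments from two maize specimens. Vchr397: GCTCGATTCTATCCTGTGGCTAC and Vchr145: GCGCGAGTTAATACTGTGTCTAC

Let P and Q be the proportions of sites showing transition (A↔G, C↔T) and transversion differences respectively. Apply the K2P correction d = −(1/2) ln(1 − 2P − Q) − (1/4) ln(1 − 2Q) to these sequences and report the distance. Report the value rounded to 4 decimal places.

Differing sites — 3:T/G (Tv); 7:T/G (Tv); 9:C/T (Ti); 10:T/A (Tv); 13:C/A (Tv); 19:G/T (Tv).
Of the 6 differences, 1 transition and 5 transversions over 23 sites: P = 1/23 = 0.043478, Q = 5/23 = 0.217391.
d = −0.5·ln(0.695653) − 0.25·ln(0.565218) = −0.5·(-0.362904) − 0.25·(-0.570544) = 0.3241.

0.3241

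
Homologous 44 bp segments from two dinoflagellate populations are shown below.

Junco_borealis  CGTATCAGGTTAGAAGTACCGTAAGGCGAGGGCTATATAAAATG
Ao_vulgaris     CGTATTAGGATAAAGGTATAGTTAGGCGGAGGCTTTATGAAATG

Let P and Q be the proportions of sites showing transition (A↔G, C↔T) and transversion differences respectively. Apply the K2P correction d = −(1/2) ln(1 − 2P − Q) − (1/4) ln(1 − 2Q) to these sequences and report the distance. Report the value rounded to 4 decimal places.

The sequences differ at positions 6 (C/T, transition), 10 (T/A, transversion), 13 (G/A, transition), 15 (A/G, transition), 19 (C/T, transition), 20 (C/A, transversion), 23 (A/T, transversion), 29 (A/G, transition), 30 (G/A, transition), 35 (A/T, transversion), 39 (A/G, transition).
Of the 11 differences, 7 transitions and 4 transversions over 44 sites: P = 7/44 = 0.159091, Q = 4/44 = 0.090909.
d = −0.5·ln(0.590909) − 0.25·ln(0.818182) = −0.5·(-0.526093) − 0.25·(-0.200670) = 0.3132.

0.3132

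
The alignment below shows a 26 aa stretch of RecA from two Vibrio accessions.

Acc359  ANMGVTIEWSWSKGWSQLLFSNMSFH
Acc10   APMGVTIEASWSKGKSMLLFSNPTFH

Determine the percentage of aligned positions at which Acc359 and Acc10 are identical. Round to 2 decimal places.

76.92%

The sequences differ at positions 2 (N/P), 9 (W/A), 15 (W/K), 17 (Q/M), 23 (M/P), 24 (S/T).
20 of the 26 sites match, so the percent identity is 20/26 × 100 = 76.92%.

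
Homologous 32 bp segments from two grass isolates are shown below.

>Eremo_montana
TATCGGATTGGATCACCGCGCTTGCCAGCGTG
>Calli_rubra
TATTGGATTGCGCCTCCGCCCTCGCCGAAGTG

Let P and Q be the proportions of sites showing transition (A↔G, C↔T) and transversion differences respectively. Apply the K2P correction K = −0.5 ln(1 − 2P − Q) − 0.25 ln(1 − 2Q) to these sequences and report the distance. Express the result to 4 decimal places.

The sequences differ at positions 4 (C/T, transition), 11 (G/C, transversion), 12 (A/G, transition), 13 (T/C, transition), 15 (A/T, transversion), 20 (G/C, transversion), 23 (T/C, transition), 27 (A/G, transition), 28 (G/A, transition), 29 (C/A, transversion).
Of the 10 differences, 6 transitions and 4 transversions over 32 sites: P = 6/32 = 0.187500, Q = 4/32 = 0.125000.
d = −0.5·ln(0.500000) − 0.25·ln(0.750000) = −0.5·(-0.693147) − 0.25·(-0.287682) = 0.4185.

0.4185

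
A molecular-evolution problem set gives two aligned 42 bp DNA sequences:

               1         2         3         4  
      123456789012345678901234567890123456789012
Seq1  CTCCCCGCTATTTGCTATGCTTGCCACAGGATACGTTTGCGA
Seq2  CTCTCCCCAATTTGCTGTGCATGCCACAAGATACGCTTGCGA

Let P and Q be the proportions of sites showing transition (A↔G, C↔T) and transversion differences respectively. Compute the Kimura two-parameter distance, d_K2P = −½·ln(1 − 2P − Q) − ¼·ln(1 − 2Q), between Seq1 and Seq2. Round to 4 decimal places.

The sequences differ at positions 4 (C/T, transition), 7 (G/C, transversion), 9 (T/A, transversion), 17 (A/G, transition), 21 (T/A, transversion), 29 (G/A, transition), 36 (T/C, transition).
Of the 7 differences, 4 transitions and 3 transversions over 42 sites: P = 4/42 = 0.095238, Q = 3/42 = 0.071429.
d = −0.5·ln(0.738095) − 0.25·ln(0.857142) = −0.5·(-0.303683) − 0.25·(-0.154152) = 0.1904.

0.1904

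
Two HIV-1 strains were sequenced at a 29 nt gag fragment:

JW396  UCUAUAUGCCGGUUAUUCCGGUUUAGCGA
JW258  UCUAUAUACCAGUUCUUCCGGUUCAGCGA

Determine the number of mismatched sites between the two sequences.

4

The sequences differ at positions 8 (G/A), 11 (G/A), 15 (A/C), 24 (U/C).
That gives 4 mismatches out of 29 aligned sites, so the Hamming distance is 4.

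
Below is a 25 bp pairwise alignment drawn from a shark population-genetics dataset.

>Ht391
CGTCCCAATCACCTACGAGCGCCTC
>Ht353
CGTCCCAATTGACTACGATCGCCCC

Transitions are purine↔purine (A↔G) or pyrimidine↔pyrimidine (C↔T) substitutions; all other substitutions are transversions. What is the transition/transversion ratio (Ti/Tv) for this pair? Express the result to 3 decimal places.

1.500

The sequences differ at positions 10 (C/T, transition), 11 (A/G, transition), 12 (C/A, transversion), 19 (G/T, transversion), 24 (T/C, transition).
Of the 5 differences, 3 transitions and 2 transversions, so Ti/Tv = 3/2 = 1.500.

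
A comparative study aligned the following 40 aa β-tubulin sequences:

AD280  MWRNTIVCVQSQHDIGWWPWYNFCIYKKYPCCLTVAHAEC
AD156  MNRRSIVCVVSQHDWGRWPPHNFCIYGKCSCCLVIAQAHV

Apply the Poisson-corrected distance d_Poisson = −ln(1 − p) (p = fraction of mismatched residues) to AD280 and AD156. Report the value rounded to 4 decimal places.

Differing sites — 2:W/N; 4:N/R; 5:T/S; 10:Q/V; 15:I/W; 17:W/R; 20:W/P; 21:Y/H; 27:K/G; 29:Y/C; 30:P/S; 34:T/V; 35:V/I; 37:H/Q; 39:E/H; 40:C/V.
p = 16/40 = 0.400000.
d = −ln(1 − 0.400000) = −ln(0.600000) = 0.5108.

0.5108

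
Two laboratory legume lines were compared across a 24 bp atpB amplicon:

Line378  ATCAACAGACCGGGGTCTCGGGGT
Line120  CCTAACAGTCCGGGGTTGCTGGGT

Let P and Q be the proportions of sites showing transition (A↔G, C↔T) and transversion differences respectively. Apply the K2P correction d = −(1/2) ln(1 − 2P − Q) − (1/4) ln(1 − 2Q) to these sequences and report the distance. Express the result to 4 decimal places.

0.3709

Differing sites — 1:A/C (Tv); 2:T/C (Ti); 3:C/T (Ti); 9:A/T (Tv); 17:C/T (Ti); 18:T/G (Tv); 20:G/T (Tv).
Of the 7 differences, 3 transitions and 4 transversions over 24 sites: P = 3/24 = 0.125000, Q = 4/24 = 0.166667.
d = −0.5·ln(0.583333) − 0.25·ln(0.666666) = −0.5·(-0.538997) − 0.25·(-0.405466) = 0.3709.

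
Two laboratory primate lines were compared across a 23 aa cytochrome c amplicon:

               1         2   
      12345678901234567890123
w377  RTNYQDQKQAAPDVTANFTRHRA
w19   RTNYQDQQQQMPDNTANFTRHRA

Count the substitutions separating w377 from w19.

The sequences differ at positions 8 (K/Q), 10 (A/Q), 11 (A/M), 14 (V/N).
That gives 4 mismatches out of 23 aligned sites, so the Hamming distance is 4.

4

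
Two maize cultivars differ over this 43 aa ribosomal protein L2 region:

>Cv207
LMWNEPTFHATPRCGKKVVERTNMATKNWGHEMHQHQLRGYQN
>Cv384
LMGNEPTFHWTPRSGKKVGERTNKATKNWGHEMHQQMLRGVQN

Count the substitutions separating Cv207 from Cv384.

8

Differing sites — 3:W/G; 10:A/W; 14:C/S; 19:V/G; 24:M/K; 36:H/Q; 37:Q/M; 41:Y/V.
That gives 8 mismatches out of 43 aligned sites, so the Hamming distance is 8.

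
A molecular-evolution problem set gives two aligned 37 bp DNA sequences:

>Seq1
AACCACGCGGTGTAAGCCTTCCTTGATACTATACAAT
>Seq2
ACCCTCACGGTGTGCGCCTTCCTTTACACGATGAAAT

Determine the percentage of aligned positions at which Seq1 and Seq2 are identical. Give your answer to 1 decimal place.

73.0%

The sequences differ at positions 2 (A/C), 5 (A/T), 7 (G/A), 14 (A/G), 15 (A/C), 25 (G/T), 27 (T/C), 30 (T/G), 33 (A/G), 34 (C/A).
27 of the 37 sites match, so the percent identity is 27/37 × 100 = 73.0%.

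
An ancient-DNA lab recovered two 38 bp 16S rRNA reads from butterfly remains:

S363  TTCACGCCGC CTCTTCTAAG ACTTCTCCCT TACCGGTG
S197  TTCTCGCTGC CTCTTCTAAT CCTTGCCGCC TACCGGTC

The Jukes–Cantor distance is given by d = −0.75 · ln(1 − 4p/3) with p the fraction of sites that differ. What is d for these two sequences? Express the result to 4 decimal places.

Mismatches occur at site 4 (A→T), site 8 (C→T), site 20 (G→T), site 21 (A→C), site 25 (C→G), site 26 (T→C), site 28 (C→G), site 30 (T→C), site 38 (G→C).
p = 9/38 = 0.236842.
d = −0.75 · ln(1 − (4/3)·0.236842) = −0.75 · ln(0.684211) = −0.75 · (-0.379489) = 0.2846.

0.2846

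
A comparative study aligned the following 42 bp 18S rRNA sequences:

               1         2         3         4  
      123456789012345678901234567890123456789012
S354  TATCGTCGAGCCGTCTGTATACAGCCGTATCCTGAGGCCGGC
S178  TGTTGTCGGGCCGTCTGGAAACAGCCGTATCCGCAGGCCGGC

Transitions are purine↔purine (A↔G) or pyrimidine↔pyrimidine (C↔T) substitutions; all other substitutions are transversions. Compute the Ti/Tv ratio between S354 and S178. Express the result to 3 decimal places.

Differing sites — 2:A/G (Ti); 4:C/T (Ti); 9:A/G (Ti); 18:T/G (Tv); 20:T/A (Tv); 33:T/G (Tv); 34:G/C (Tv).
Of the 7 differences, 3 transitions and 4 transversions, so Ti/Tv = 3/4 = 0.750.

0.750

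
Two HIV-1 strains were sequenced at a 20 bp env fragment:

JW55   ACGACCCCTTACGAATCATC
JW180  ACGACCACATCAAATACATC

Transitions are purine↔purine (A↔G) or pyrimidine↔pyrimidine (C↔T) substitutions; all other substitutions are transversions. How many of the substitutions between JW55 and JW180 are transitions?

Differing sites — 7:C/A (Tv); 9:T/A (Tv); 11:A/C (Tv); 12:C/A (Tv); 13:G/A (Ti); 15:A/T (Tv); 16:T/A (Tv).
Of the 7 differences, 1 transition and 6 transversions, so the answer is 1.

1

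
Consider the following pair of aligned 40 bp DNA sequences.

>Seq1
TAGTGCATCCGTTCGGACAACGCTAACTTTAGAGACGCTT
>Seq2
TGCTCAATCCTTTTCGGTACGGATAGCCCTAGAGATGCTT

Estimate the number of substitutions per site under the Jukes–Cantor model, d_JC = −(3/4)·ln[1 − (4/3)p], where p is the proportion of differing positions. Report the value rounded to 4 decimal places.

Differing sites — 2:A/G; 3:G/C; 5:G/C; 6:C/A; 11:G/T; 14:C/T; 15:G/C; 17:A/G; 18:C/T; 20:A/C; 21:C/G; 23:C/A; 26:A/G; 28:T/C; 29:T/C; 36:C/T.
p = 16/40 = 0.400000.
d = −0.75 · ln(1 − (4/3)·0.400000) = −0.75 · ln(0.466667) = −0.75 · (-0.762139) = 0.5716.

0.5716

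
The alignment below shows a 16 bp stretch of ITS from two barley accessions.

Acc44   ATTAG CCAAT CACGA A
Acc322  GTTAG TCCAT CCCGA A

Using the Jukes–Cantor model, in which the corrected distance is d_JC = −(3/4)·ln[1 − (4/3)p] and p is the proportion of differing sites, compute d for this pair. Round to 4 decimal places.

0.3041

The sequences differ at positions 1 (A/G), 6 (C/T), 8 (A/C), 12 (A/C).
p = 4/16 = 0.250000.
d = −0.75 · ln(1 − (4/3)·0.250000) = −0.75 · ln(0.666667) = −0.75 · (-0.405465) = 0.3041.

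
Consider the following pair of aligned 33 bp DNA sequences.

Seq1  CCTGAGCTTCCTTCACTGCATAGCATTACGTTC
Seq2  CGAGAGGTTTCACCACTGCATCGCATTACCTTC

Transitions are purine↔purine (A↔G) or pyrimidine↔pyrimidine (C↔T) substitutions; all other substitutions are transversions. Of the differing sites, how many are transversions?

6

The sequences differ at positions 2 (C/G, transversion), 3 (T/A, transversion), 7 (C/G, transversion), 10 (C/T, transition), 12 (T/A, transversion), 13 (T/C, transition), 22 (A/C, transversion), 30 (G/C, transversion).
Of the 8 differences, 2 transitions and 6 transversions, so the answer is 6.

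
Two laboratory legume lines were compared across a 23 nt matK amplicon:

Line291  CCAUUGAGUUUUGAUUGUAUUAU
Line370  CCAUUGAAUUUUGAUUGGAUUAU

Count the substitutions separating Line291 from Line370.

2

Mismatches occur at site 8 (G/A), site 18 (U/G).
That gives 2 mismatches out of 23 aligned sites, so the Hamming distance is 2.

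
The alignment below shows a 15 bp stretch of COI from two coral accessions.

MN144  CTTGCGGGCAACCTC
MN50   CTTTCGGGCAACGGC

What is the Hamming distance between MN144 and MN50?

The sequences differ at positions 4 (G/T), 13 (C/G), 14 (T/G).
That gives 3 mismatches out of 15 aligned sites, so the Hamming distance is 3.

3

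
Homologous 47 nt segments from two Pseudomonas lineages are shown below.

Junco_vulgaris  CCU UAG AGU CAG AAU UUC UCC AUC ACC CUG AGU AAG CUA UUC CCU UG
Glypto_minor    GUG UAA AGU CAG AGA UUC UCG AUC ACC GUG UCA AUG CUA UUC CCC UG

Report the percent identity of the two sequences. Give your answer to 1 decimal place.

The sequences differ at positions 1 (C/G), 2 (C/U), 3 (U/G), 6 (G/A), 14 (A/G), 15 (U/A), 21 (C/G), 28 (C/G), 31 (A/U), 32 (G/C), 33 (U/A), 35 (A/U), 45 (U/C).
34 of the 47 sites match, so the percent identity is 34/47 × 100 = 72.3%.

72.3%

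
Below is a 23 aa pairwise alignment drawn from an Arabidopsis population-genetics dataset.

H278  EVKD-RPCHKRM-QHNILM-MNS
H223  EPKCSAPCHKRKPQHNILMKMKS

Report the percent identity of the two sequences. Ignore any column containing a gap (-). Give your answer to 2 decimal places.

75.00%

Excluding the 3 gap columns leaves 20 comparable sites.
The sequences differ at positions 2 (V/P), 4 (D/C), 6 (R/A), 12 (M/K), 22 (N/K).
15 of the 20 comparable sites match, so the percent identity is 15/20 × 100 = 75.00%.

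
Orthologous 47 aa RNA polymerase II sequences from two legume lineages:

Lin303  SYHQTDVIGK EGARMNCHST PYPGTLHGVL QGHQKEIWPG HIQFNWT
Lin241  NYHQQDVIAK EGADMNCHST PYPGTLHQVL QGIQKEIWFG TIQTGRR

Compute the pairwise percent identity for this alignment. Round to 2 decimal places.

Mismatches occur at site 1 (S/N), site 5 (T/Q), site 9 (G/A), site 14 (R/D), site 28 (G/Q), site 33 (H/I), site 39 (P/F), site 41 (H/T), site 44 (F/T), site 45 (N/G), site 46 (W/R), site 47 (T/R).
35 of the 47 sites match, so the percent identity is 35/47 × 100 = 74.47%.

74.47%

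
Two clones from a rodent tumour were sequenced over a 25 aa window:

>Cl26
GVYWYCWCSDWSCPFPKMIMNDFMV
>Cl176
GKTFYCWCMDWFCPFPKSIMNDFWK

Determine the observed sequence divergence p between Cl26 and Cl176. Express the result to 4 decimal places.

0.3200

Differing sites — 2:V/K; 3:Y/T; 4:W/F; 9:S/M; 12:S/F; 18:M/S; 24:M/W; 25:V/K.
There are 8 differences over 25 sites, so p = 8/25 = 0.3200.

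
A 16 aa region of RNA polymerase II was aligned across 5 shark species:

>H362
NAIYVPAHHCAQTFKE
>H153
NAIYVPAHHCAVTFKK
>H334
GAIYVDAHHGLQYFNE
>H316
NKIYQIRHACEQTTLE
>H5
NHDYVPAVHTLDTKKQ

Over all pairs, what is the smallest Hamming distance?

Pairwise Hamming distances:
  H362 vs H153: 2
  H362 vs H334: 6
  H362 vs H316: 8
  H362 vs H5: 8
  H153 vs H334: 8
  H153 vs H316: 10
  H153 vs H5: 8
  H334 vs H316: 11
  H334 vs H5: 11
  H316 vs H5: 13
The smallest is 2, between H362 and H153.

2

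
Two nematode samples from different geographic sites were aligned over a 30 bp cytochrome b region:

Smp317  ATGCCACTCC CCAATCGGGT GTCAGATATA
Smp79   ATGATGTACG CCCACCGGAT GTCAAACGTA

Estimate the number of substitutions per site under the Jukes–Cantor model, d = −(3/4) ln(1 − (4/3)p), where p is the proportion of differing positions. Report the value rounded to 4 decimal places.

0.5716

Differing sites — 4:C/A; 5:C/T; 6:A/G; 7:C/T; 8:T/A; 10:C/G; 13:A/C; 15:T/C; 19:G/A; 25:G/A; 27:T/C; 28:A/G.
p = 12/30 = 0.400000.
d = −0.75 · ln(1 − (4/3)·0.400000) = −0.75 · ln(0.466667) = −0.75 · (-0.762139) = 0.5716.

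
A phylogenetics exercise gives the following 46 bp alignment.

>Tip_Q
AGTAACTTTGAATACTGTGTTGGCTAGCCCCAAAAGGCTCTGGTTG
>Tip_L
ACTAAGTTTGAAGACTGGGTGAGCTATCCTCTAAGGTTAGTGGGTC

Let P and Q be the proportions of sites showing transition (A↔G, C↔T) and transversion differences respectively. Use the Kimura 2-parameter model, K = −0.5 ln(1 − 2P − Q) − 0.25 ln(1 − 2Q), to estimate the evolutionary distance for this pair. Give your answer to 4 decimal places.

Differing sites — 2:G/C (Tv); 6:C/G (Tv); 13:T/G (Tv); 18:T/G (Tv); 21:T/G (Tv); 22:G/A (Ti); 27:G/T (Tv); 30:C/T (Ti); 32:A/T (Tv); 35:A/G (Ti); 37:G/T (Tv); 38:C/T (Ti); 39:T/A (Tv); 40:C/G (Tv); 44:T/G (Tv); 46:G/C (Tv).
Of the 16 differences, 4 transitions and 12 transversions over 46 sites: P = 4/46 = 0.086957, Q = 12/46 = 0.260870.
d = −0.5·ln(0.565216) − 0.25·ln(0.478260) = −0.5·(-0.570547) − 0.25·(-0.737601) = 0.4697.

0.4697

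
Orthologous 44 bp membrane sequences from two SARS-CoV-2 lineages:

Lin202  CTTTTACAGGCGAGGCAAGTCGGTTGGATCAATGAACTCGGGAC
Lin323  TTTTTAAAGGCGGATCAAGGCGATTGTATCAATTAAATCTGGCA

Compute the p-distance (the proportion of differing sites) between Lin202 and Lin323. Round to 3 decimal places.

0.295

Differing sites — 1:C/T; 7:C/A; 13:A/G; 14:G/A; 15:G/T; 20:T/G; 23:G/A; 27:G/T; 34:G/T; 37:C/A; 40:G/T; 43:A/C; 44:C/A.
There are 13 differences over 44 sites, so p = 13/44 = 0.295.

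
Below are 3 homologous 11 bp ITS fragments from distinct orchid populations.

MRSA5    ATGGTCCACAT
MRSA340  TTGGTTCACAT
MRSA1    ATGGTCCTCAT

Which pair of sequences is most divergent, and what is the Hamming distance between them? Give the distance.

Pairwise Hamming distances:
  MRSA5 vs MRSA340: 2
  MRSA5 vs MRSA1: 1
  MRSA340 vs MRSA1: 3
The largest is 3, between MRSA340 and MRSA1.

3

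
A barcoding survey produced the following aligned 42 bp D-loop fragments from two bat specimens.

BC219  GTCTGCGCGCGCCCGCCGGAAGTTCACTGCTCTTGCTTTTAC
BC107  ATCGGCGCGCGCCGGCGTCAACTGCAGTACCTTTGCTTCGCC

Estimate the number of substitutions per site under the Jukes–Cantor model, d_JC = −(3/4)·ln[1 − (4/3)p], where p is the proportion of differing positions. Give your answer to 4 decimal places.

0.4850

Differing sites — 1:G/A; 4:T/G; 14:C/G; 17:C/G; 18:G/T; 19:G/C; 22:G/C; 24:T/G; 27:C/G; 29:G/A; 31:T/C; 32:C/T; 39:T/C; 40:T/G; 41:A/C.
p = 15/42 = 0.357143.
d = −0.75 · ln(1 − (4/3)·0.357143) = −0.75 · ln(0.523809) = −0.75 · (-0.646628) = 0.4850.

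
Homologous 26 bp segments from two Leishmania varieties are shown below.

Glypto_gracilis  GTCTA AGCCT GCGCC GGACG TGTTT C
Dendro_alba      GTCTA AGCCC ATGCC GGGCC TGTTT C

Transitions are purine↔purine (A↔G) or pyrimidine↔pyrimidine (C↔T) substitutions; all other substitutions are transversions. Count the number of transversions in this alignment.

1

Differing sites — 10:T/C (Ti); 11:G/A (Ti); 12:C/T (Ti); 18:A/G (Ti); 20:G/C (Tv).
Of the 5 differences, 4 transitions and 1 transversion, so the answer is 1.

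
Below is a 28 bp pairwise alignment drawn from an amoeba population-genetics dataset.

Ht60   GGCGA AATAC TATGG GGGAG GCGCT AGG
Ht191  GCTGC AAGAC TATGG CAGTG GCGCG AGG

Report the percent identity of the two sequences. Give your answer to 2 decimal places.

71.43%

Differing sites — 2:G/C; 3:C/T; 5:A/C; 8:T/G; 16:G/C; 17:G/A; 19:A/T; 25:T/G.
20 of the 28 sites match, so the percent identity is 20/28 × 100 = 71.43%.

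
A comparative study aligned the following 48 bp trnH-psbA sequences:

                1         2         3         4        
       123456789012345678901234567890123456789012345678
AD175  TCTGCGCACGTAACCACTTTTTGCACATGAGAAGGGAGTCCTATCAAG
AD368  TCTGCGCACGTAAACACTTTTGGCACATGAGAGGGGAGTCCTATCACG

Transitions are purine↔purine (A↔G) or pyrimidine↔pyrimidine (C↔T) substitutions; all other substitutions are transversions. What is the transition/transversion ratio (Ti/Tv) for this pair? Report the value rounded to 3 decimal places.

0.333

Differing sites — 14:C/A (Tv); 22:T/G (Tv); 33:A/G (Ti); 47:A/C (Tv).
Of the 4 differences, 1 transition and 3 transversions, so Ti/Tv = 1/3 = 0.333.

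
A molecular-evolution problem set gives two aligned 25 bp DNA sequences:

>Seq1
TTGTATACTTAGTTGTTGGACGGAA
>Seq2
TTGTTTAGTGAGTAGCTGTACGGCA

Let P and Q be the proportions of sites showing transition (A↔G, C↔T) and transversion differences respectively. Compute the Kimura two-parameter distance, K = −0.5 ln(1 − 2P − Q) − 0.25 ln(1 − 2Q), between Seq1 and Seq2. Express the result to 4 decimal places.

The sequences differ at positions 5 (A/T, transversion), 8 (C/G, transversion), 10 (T/G, transversion), 14 (T/A, transversion), 16 (T/C, transition), 19 (G/T, transversion), 24 (A/C, transversion).
Of the 7 differences, 1 transition and 6 transversions over 25 sites: P = 1/25 = 0.040000, Q = 6/25 = 0.240000.
d = −0.5·ln(0.680000) − 0.25·ln(0.520000) = −0.5·(-0.385662) − 0.25·(-0.653926) = 0.3563.

0.3563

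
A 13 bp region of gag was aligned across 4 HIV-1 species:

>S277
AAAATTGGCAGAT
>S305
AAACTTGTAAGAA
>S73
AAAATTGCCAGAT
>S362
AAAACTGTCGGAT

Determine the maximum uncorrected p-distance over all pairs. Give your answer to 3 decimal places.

0.385

Pairwise Hamming distances:
  S277 vs S305: 4
  S277 vs S73: 1
  S277 vs S362: 3
  S305 vs S73: 4
  S305 vs S362: 5
  S73 vs S362: 3
The largest is 5 mismatches, between S305 and S362; p = 5/13 = 0.385.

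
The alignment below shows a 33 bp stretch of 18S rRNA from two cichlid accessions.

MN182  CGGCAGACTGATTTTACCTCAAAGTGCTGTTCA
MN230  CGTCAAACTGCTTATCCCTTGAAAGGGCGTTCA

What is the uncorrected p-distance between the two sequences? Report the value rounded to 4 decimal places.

Differing sites — 3:G/T; 6:G/A; 11:A/C; 14:T/A; 16:A/C; 20:C/T; 21:A/G; 24:G/A; 25:T/G; 27:C/G; 28:T/C.
There are 11 differences over 33 sites, so p = 11/33 = 0.3333.

0.3333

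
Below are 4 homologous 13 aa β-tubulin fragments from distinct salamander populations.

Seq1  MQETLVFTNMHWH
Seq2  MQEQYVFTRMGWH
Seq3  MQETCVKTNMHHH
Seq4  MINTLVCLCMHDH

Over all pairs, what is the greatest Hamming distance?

9

Pairwise Hamming distances:
  Seq1 vs Seq2: 4
  Seq1 vs Seq3: 3
  Seq1 vs Seq4: 6
  Seq2 vs Seq3: 6
  Seq2 vs Seq4: 9
  Seq3 vs Seq4: 7
The largest is 9, between Seq2 and Seq4.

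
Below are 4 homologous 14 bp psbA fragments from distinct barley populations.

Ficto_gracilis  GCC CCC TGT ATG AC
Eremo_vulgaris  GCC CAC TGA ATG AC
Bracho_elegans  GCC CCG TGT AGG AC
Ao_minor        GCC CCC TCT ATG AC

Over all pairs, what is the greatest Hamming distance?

4

Pairwise Hamming distances:
  Ficto_gracilis vs Eremo_vulgaris: 2
  Ficto_gracilis vs Bracho_elegans: 2
  Ficto_gracilis vs Ao_minor: 1
  Eremo_vulgaris vs Bracho_elegans: 4
  Eremo_vulgaris vs Ao_minor: 3
  Bracho_elegans vs Ao_minor: 3
The largest is 4, between Eremo_vulgaris and Bracho_elegans.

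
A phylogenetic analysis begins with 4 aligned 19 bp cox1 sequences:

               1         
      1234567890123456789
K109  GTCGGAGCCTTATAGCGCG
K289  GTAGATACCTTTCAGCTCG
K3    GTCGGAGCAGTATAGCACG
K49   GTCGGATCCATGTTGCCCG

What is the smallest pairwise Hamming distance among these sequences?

Pairwise Hamming distances:
  K109 vs K289: 7
  K109 vs K3: 3
  K109 vs K49: 5
  K289 vs K3: 9
  K289 vs K49: 9
  K3 vs K49: 6
The smallest is 3, between K109 and K3.

3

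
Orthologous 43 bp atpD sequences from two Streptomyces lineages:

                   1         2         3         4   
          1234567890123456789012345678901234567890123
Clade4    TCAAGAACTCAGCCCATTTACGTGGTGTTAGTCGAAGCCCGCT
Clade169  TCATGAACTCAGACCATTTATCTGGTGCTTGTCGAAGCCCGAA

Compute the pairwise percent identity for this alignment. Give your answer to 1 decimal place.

81.4%

Differing sites — 4:A/T; 13:C/A; 21:C/T; 22:G/C; 28:T/C; 30:A/T; 42:C/A; 43:T/A.
35 of the 43 sites match, so the percent identity is 35/43 × 100 = 81.4%.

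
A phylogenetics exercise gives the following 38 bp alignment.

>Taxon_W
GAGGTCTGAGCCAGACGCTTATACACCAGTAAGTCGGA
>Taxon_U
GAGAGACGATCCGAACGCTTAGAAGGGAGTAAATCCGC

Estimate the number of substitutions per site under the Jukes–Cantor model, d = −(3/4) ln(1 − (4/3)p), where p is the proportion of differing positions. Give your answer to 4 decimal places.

The sequences differ at positions 4 (G/A), 5 (T/G), 6 (C/A), 7 (T/C), 10 (G/T), 13 (A/G), 14 (G/A), 22 (T/G), 24 (C/A), 25 (A/G), 26 (C/G), 27 (C/G), 33 (G/A), 36 (G/C), 38 (A/C).
p = 15/38 = 0.394737.
d = −0.75 · ln(1 − (4/3)·0.394737) = −0.75 · ln(0.473684) = −0.75 · (-0.747215) = 0.5604.

0.5604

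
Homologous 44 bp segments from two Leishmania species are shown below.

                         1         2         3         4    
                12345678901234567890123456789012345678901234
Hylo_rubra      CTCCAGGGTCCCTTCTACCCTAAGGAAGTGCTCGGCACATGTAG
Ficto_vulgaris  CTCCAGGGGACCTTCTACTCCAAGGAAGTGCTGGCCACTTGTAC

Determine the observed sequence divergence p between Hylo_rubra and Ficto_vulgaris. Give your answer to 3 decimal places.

0.182

Differing sites — 9:T/G; 10:C/A; 19:C/T; 21:T/C; 33:C/G; 35:G/C; 39:A/T; 44:G/C.
There are 8 differences over 44 sites, so p = 8/44 = 0.182.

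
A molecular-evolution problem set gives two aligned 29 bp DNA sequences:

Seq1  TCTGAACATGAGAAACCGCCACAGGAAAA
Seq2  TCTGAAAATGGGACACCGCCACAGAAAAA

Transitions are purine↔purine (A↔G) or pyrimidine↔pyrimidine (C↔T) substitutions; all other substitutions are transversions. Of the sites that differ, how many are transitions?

2

Differing sites — 7:C/A (Tv); 11:A/G (Ti); 14:A/C (Tv); 25:G/A (Ti).
Of the 4 differences, 2 transitions and 2 transversions, so the answer is 2.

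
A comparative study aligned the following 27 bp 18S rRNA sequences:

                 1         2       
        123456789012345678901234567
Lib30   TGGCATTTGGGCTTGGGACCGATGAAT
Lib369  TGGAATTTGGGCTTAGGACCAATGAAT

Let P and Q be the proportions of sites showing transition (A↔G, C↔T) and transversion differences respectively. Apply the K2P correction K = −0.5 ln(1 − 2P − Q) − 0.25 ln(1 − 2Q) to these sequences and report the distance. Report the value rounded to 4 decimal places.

Mismatches occur at site 4 (C↔A, transversion), site 15 (G↔A, transition), site 21 (G↔A, transition).
Of the 3 differences, 2 transitions and 1 transversion over 27 sites: P = 2/27 = 0.074074, Q = 1/27 = 0.037037.
d = −0.5·ln(0.814815) − 0.25·ln(0.925926) = −0.5·(-0.204794) − 0.25·(-0.076961) = 0.1216.

0.1216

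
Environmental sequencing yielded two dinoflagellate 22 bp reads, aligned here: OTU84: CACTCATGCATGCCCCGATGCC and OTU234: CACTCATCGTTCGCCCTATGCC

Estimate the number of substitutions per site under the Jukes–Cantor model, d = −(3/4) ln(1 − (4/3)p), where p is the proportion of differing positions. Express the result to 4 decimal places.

Mismatches occur at site 8 (G→C), site 9 (C→G), site 10 (A→T), site 12 (G→C), site 13 (C→G), site 17 (G→T).
p = 6/22 = 0.272727.
d = −0.75 · ln(1 − (4/3)·0.272727) = −0.75 · ln(0.636364) = −0.75 · (-0.451985) = 0.3390.

0.3390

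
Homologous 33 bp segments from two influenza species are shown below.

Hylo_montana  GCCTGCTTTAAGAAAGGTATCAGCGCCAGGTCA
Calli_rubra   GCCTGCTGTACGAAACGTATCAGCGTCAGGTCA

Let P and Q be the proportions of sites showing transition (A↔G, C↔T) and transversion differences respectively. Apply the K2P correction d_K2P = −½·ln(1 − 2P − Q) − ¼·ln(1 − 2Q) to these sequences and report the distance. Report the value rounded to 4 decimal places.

Mismatches occur at site 8 (T↔G, transversion), site 11 (A↔C, transversion), site 16 (G↔C, transversion), site 26 (C↔T, transition).
Of the 4 differences, 1 transition and 3 transversions over 33 sites: P = 1/33 = 0.030303, Q = 3/33 = 0.090909.
d = −0.5·ln(0.848485) − 0.25·ln(0.818182) = −0.5·(-0.164303) − 0.25·(-0.200670) = 0.1323.

0.1323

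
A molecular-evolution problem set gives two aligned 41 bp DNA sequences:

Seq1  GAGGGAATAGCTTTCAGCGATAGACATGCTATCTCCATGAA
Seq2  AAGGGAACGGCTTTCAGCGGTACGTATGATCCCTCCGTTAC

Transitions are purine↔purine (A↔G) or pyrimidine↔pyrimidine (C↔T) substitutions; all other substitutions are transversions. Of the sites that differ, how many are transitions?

8

Mismatches occur at site 1 (G→A, transition), site 8 (T→C, transition), site 9 (A→G, transition), site 20 (A→G, transition), site 23 (G→C, transversion), site 24 (A→G, transition), site 25 (C→T, transition), site 29 (C→A, transversion), site 31 (A→C, transversion), site 32 (T→C, transition), site 37 (A→G, transition), site 39 (G→T, transversion), site 41 (A→C, transversion).
Of the 13 differences, 8 transitions and 5 transversions, so the answer is 8.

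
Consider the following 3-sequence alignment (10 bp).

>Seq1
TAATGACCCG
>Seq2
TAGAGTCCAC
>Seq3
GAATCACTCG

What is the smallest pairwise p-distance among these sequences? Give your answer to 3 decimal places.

0.300

Pairwise Hamming distances:
  Seq1 vs Seq2: 5
  Seq1 vs Seq3: 3
  Seq2 vs Seq3: 8
The smallest is 3 mismatches, between Seq1 and Seq3; p = 3/10 = 0.300.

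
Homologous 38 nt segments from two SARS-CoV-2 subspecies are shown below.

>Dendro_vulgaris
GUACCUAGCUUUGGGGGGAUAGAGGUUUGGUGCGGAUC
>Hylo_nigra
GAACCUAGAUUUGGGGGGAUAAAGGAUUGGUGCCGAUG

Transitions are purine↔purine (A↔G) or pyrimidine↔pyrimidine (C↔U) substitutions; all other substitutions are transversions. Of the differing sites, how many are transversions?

Differing sites — 2:U/A (Tv); 9:C/A (Tv); 22:G/A (Ti); 26:U/A (Tv); 34:G/C (Tv); 38:C/G (Tv).
Of the 6 differences, 1 transition and 5 transversions, so the answer is 5.

5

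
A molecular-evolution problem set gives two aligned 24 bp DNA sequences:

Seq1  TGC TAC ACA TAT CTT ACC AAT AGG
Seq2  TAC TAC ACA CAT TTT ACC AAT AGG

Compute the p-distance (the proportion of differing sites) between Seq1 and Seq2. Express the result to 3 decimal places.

0.125

The sequences differ at positions 2 (G/A), 10 (T/C), 13 (C/T).
There are 3 differences over 24 sites, so p = 3/24 = 0.125.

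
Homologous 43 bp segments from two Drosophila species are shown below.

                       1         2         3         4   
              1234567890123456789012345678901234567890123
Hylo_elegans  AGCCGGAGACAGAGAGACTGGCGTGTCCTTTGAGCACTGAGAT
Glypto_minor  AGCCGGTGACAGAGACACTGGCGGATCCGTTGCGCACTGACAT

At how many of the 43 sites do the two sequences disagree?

Differing sites — 7:A/T; 16:G/C; 24:T/G; 25:G/A; 29:T/G; 33:A/C; 41:G/C.
That gives 7 mismatches out of 43 aligned sites, so the Hamming distance is 7.

7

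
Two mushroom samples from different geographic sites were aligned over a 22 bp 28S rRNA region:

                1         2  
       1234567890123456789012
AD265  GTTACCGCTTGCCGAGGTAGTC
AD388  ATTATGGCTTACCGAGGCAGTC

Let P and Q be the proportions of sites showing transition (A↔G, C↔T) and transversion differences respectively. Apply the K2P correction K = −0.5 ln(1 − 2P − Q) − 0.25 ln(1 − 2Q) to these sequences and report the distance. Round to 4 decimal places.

The sequences differ at positions 1 (G/A, transition), 5 (C/T, transition), 6 (C/G, transversion), 11 (G/A, transition), 18 (T/C, transition).
Of the 5 differences, 4 transitions and 1 transversion over 22 sites: P = 4/22 = 0.181818, Q = 1/22 = 0.045455.
d = −0.5·ln(0.590909) − 0.25·ln(0.909090) = −0.5·(-0.526093) − 0.25·(-0.095311) = 0.2869.

0.2869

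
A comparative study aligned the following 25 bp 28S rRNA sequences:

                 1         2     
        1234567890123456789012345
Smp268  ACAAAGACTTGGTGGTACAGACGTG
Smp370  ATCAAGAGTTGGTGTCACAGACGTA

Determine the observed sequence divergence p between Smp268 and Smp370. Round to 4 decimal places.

Differing sites — 2:C/T; 3:A/C; 8:C/G; 15:G/T; 16:T/C; 25:G/A.
There are 6 differences over 25 sites, so p = 6/25 = 0.2400.

0.2400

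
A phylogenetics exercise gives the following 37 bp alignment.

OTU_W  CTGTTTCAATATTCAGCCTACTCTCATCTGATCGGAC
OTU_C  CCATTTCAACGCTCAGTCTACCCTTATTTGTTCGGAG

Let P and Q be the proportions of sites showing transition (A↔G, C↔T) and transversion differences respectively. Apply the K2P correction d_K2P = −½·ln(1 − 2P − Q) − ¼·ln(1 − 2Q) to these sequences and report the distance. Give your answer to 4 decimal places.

Differing sites — 2:T/C (Ti); 3:G/A (Ti); 10:T/C (Ti); 11:A/G (Ti); 12:T/C (Ti); 17:C/T (Ti); 22:T/C (Ti); 25:C/T (Ti); 28:C/T (Ti); 31:A/T (Tv); 37:C/G (Tv).
Of the 11 differences, 9 transitions and 2 transversions over 37 sites: P = 9/37 = 0.243243, Q = 2/37 = 0.054054.
d = −0.5·ln(0.459460) − 0.25·ln(0.891892) = −0.5·(-0.777703) − 0.25·(-0.114410) = 0.4175.

0.4175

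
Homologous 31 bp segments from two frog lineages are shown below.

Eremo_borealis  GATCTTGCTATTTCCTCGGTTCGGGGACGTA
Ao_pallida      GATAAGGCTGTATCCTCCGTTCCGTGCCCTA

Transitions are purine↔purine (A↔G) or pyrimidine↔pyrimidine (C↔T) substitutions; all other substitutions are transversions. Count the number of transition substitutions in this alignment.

Differing sites — 4:C/A (Tv); 5:T/A (Tv); 6:T/G (Tv); 10:A/G (Ti); 12:T/A (Tv); 18:G/C (Tv); 23:G/C (Tv); 25:G/T (Tv); 27:A/C (Tv); 29:G/C (Tv).
Of the 10 differences, 1 transition and 9 transversions, so the answer is 1.

1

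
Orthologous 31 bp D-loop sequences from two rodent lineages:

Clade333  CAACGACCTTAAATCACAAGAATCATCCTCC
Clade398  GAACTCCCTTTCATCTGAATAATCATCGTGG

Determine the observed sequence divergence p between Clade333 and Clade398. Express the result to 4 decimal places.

Differing sites — 1:C/G; 5:G/T; 6:A/C; 11:A/T; 12:A/C; 16:A/T; 17:C/G; 20:G/T; 28:C/G; 30:C/G; 31:C/G.
There are 11 differences over 31 sites, so p = 11/31 = 0.3548.

0.3548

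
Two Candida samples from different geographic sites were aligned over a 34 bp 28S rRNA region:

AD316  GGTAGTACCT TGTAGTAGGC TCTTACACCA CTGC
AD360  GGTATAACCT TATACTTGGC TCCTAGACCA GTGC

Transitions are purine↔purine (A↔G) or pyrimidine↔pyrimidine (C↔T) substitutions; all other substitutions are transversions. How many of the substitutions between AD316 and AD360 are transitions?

Differing sites — 5:G/T (Tv); 6:T/A (Tv); 12:G/A (Ti); 15:G/C (Tv); 17:A/T (Tv); 23:T/C (Ti); 26:C/G (Tv); 31:C/G (Tv).
Of the 8 differences, 2 transitions and 6 transversions, so the answer is 2.

2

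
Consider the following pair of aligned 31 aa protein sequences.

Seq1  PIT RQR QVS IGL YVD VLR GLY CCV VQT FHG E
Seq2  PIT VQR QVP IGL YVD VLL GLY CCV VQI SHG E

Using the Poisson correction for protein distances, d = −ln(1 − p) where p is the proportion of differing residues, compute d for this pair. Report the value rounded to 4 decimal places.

0.1759

Differing sites — 4:R/V; 9:S/P; 18:R/L; 27:T/I; 28:F/S.
p = 5/31 = 0.161290.
d = −ln(1 − 0.161290) = −ln(0.838710) = 0.1759.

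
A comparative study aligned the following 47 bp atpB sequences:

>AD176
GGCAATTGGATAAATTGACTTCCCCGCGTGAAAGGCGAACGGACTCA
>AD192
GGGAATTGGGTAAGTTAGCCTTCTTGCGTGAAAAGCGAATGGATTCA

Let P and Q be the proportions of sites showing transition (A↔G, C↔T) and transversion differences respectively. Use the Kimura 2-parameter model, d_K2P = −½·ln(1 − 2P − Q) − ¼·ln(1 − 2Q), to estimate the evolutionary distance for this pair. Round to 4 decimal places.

The sequences differ at positions 3 (C/G, transversion), 10 (A/G, transition), 14 (A/G, transition), 17 (G/A, transition), 18 (A/G, transition), 20 (T/C, transition), 22 (C/T, transition), 24 (C/T, transition), 25 (C/T, transition), 34 (G/A, transition), 40 (C/T, transition), 44 (C/T, transition).
Of the 12 differences, 11 transitions and 1 transversion over 47 sites: P = 11/47 = 0.234043, Q = 1/47 = 0.021277.
d = −0.5·ln(0.510637) − 0.25·ln(0.957446) = −0.5·(-0.672096) − 0.25·(-0.043486) = 0.3469.

0.3469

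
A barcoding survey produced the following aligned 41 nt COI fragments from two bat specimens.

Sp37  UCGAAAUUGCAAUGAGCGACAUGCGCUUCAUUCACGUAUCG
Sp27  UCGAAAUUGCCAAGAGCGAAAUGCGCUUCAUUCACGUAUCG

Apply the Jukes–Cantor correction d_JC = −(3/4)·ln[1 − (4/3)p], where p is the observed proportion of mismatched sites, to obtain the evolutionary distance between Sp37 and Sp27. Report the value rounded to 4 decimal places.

0.0770

The sequences differ at positions 11 (A/C), 13 (U/A), 20 (C/A).
p = 3/41 = 0.073171.
d = −0.75 · ln(1 − (4/3)·0.073171) = −0.75 · ln(0.902439) = −0.75 · (-0.102654) = 0.0770.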